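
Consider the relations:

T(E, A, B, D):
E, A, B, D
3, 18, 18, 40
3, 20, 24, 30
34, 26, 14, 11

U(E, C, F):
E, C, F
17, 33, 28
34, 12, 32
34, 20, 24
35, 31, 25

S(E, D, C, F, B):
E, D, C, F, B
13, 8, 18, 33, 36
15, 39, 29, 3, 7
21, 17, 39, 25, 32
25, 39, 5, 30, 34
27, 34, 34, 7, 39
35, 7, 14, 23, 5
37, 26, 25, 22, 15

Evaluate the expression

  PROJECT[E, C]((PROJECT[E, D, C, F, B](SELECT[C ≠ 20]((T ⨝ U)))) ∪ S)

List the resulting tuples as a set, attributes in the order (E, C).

{(13, 18), (15, 29), (21, 39), (25, 5), (27, 34), (34, 12), (35, 14), (37, 25)}

Natural join on E: {(34, 26, 14, 11, 12, 32), (34, 26, 14, 11, 20, 24)}
Apply σ_{C ≠ 20}; surviving tuples: {(34, 26, 14, 11, 12, 32)}
π_{E, D, C, F, B} gives {(34, 11, 12, 32, 14)}.
Taking the union: {(13, 8, 18, 33, 36), (15, 39, 29, 3, 7), (21, 17, 39, 25, 32), (25, 39, 5, 30, 34), (27, 34, 34, 7, 39), (34, 11, 12, 32, 14), (35, 7, 14, 23, 5), (37, 26, 25, 22, 15)}
π_{E, C} gives {(13, 18), (15, 29), (21, 39), (25, 5), (27, 34), (34, 12), (35, 14), (37, 25)}.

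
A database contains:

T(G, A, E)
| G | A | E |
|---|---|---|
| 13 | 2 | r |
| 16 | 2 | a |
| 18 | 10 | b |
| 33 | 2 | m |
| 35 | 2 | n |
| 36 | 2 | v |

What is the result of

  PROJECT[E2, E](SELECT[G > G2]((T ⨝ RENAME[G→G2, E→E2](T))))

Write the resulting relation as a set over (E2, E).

{(a, m), (a, n), (a, v), (m, n), (m, v), (n, v), (r, a), (r, m), (r, n), (r, v)}

ρ[G→G2, E→E2]: schema becomes (G2, A, E2); tuples unchanged.
Natural join on A: {(13, 2, r, 13, r), (13, 2, r, 16, a), (13, 2, r, 33, m), (13, 2, r, 35, n), (13, 2, r, 36, v), (16, 2, a, 13, r), (16, 2, a, 16, a), (16, 2, a, 33, m), (16, 2, a, 35, n), (16, 2, a, 36, v), (18, 10, b, 18, b), (33, 2, m, 13, r), (33, 2, m, 16, a), (33, 2, m, 33, m), (33, 2, m, 35, n), (33, 2, m, 36, v), (35, 2, n, 13, r), (35, 2, n, 16, a), (35, 2, n, 33, m), (35, 2, n, 35, n), (35, 2, n, 36, v), (36, 2, v, 13, r), (36, 2, v, 16, a), (36, 2, v, 33, m), (36, 2, v, 35, n), (36, 2, v, 36, v)}
Selection G > G2: {(16, 2, a, 13, r), (33, 2, m, 13, r), (33, 2, m, 16, a), (35, 2, n, 13, r), (35, 2, n, 16, a), (35, 2, n, 33, m), (36, 2, v, 13, r), (36, 2, v, 16, a), (36, 2, v, 33, m), (36, 2, v, 35, n)}
Keep only column(s) E2, E: {(a, m), (a, n), (a, v), (m, n), (m, v), (n, v), (r, a), (r, m), (r, n), (r, v)}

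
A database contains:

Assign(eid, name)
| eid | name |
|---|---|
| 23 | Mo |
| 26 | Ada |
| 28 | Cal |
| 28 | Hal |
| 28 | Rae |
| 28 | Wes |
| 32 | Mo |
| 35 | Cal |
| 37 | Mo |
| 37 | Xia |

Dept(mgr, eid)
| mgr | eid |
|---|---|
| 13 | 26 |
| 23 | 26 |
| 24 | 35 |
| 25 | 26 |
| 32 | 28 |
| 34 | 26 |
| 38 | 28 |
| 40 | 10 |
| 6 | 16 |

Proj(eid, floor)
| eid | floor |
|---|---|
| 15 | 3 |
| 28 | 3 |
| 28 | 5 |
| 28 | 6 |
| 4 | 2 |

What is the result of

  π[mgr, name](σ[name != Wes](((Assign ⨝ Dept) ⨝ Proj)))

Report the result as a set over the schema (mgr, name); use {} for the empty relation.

{(32, Cal), (32, Hal), (32, Rae), (38, Cal), (38, Hal), (38, Rae)}

Natural join on eid: {(26, Ada, 13), (26, Ada, 23), (26, Ada, 25), (26, Ada, 34), (28, Cal, 32), (28, Cal, 38), (28, Hal, 32), (28, Hal, 38), (28, Rae, 32), (28, Rae, 38), (28, Wes, 32), (28, Wes, 38), (35, Cal, 24)}
Natural join on eid: {(28, Cal, 32, 3), (28, Cal, 32, 5), (28, Cal, 32, 6), (28, Cal, 38, 3), (28, Cal, 38, 5), (28, Cal, 38, 6), (28, Hal, 32, 3), (28, Hal, 32, 5), (28, Hal, 32, 6), (28, Hal, 38, 3), (28, Hal, 38, 5), (28, Hal, 38, 6), (28, Rae, 32, 3), (28, Rae, 32, 5), (28, Rae, 32, 6), (28, Rae, 38, 3), (28, Rae, 38, 5), (28, Rae, 38, 6), (28, Wes, 32, 3), (28, Wes, 32, 5), (28, Wes, 32, 6), (28, Wes, 38, 3), (28, Wes, 38, 5), (28, Wes, 38, 6)}
Selection name != Wes: {(28, Cal, 32, 3), (28, Cal, 32, 5), (28, Cal, 32, 6), (28, Cal, 38, 3), (28, Cal, 38, 5), (28, Cal, 38, 6), (28, Hal, 32, 3), (28, Hal, 32, 5), (28, Hal, 32, 6), (28, Hal, 38, 3), (28, Hal, 38, 5), (28, Hal, 38, 6), (28, Rae, 32, 3), (28, Rae, 32, 5), (28, Rae, 32, 6), (28, Rae, 38, 3), (28, Rae, 38, 5), (28, Rae, 38, 6)}
π_{mgr, name} gives {(32, Cal), (32, Hal), (32, Rae), (38, Cal), (38, Hal), (38, Rae)} (12 duplicate(s) eliminated).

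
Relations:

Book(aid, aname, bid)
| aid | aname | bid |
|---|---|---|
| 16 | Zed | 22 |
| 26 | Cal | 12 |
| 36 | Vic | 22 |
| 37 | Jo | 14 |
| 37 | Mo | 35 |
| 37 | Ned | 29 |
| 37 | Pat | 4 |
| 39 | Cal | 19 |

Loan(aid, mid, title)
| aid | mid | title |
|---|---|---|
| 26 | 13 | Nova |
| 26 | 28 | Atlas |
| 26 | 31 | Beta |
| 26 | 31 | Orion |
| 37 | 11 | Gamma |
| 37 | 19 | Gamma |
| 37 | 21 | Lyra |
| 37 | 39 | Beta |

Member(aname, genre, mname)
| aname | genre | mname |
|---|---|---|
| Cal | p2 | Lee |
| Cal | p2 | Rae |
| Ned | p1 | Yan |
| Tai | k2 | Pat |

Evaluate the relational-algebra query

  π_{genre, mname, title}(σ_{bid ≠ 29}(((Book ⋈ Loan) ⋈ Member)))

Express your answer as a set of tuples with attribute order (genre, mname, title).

Book ⋈ Loan (natural join on aid): {(26, Cal, 12, 13, Nova), (26, Cal, 12, 28, Atlas), (26, Cal, 12, 31, Beta), (26, Cal, 12, 31, Orion), (37, Jo, 14, 11, Gamma), (37, Jo, 14, 19, Gamma), (37, Jo, 14, 21, Lyra), (37, Jo, 14, 39, Beta), (37, Mo, 35, 11, Gamma), (37, Mo, 35, 19, Gamma), (37, Mo, 35, 21, Lyra), (37, Mo, 35, 39, Beta), (37, Ned, 29, 11, Gamma), (37, Ned, 29, 19, Gamma), (37, Ned, 29, 21, Lyra), (37, Ned, 29, 39, Beta), (37, Pat, 4, 11, Gamma), (37, Pat, 4, 19, Gamma), (37, Pat, 4, 21, Lyra), (37, Pat, 4, 39, Beta)}
(Book ⋈ Loan) ⋈ Member (natural join on aname): {(26, Cal, 12, 13, Nova, p2, Lee), (26, Cal, 12, 13, Nova, p2, Rae), (26, Cal, 12, 28, Atlas, p2, Lee), (26, Cal, 12, 28, Atlas, p2, Rae), (26, Cal, 12, 31, Beta, p2, Lee), (26, Cal, 12, 31, Beta, p2, Rae), (26, Cal, 12, 31, Orion, p2, Lee), (26, Cal, 12, 31, Orion, p2, Rae), (37, Ned, 29, 11, Gamma, p1, Yan), (37, Ned, 29, 19, Gamma, p1, Yan), (37, Ned, 29, 21, Lyra, p1, Yan), (37, Ned, 29, 39, Beta, p1, Yan)}
Selection bid ≠ 29: {(26, Cal, 12, 13, Nova, p2, Lee), (26, Cal, 12, 13, Nova, p2, Rae), (26, Cal, 12, 28, Atlas, p2, Lee), (26, Cal, 12, 28, Atlas, p2, Rae), (26, Cal, 12, 31, Beta, p2, Lee), (26, Cal, 12, 31, Beta, p2, Rae), (26, Cal, 12, 31, Orion, p2, Lee), (26, Cal, 12, 31, Orion, p2, Rae)}
Projecting to genre, mname, title: {(p2, Lee, Atlas), (p2, Lee, Beta), (p2, Lee, Nova), (p2, Lee, Orion), (p2, Rae, Atlas), (p2, Rae, Beta), (p2, Rae, Nova), (p2, Rae, Orion)}

{(p2, Lee, Atlas), (p2, Lee, Beta), (p2, Lee, Nova), (p2, Lee, Orion), (p2, Rae, Atlas), (p2, Rae, Beta), (p2, Rae, Nova), (p2, Rae, Orion)}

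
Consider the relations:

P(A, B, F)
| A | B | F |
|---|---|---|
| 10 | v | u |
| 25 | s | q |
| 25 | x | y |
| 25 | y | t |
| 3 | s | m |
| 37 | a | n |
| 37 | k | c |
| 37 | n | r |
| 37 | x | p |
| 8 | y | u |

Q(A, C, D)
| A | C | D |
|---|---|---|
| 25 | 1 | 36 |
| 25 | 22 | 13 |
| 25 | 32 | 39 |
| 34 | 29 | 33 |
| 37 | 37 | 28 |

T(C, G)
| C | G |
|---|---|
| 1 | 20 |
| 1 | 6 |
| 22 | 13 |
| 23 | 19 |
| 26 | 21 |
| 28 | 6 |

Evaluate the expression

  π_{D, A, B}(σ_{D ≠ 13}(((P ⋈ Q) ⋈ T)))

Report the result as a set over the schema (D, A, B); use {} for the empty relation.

P ⋈ Q (natural join on A): {(25, s, q, 1, 36), (25, s, q, 22, 13), (25, s, q, 32, 39), (25, x, y, 1, 36), (25, x, y, 22, 13), (25, x, y, 32, 39), (25, y, t, 1, 36), (25, y, t, 22, 13), (25, y, t, 32, 39), (37, a, n, 37, 28), (37, k, c, 37, 28), (37, n, r, 37, 28), (37, x, p, 37, 28)}
(P ⋈ Q) ⋈ T (natural join on C): {(25, s, q, 1, 36, 20), (25, s, q, 1, 36, 6), (25, s, q, 22, 13, 13), (25, x, y, 1, 36, 20), (25, x, y, 1, 36, 6), (25, x, y, 22, 13, 13), (25, y, t, 1, 36, 20), (25, y, t, 1, 36, 6), (25, y, t, 22, 13, 13)}
Selection D ≠ 13: {(25, s, q, 1, 36, 20), (25, s, q, 1, 36, 6), (25, x, y, 1, 36, 20), (25, x, y, 1, 36, 6), (25, y, t, 1, 36, 20), (25, y, t, 1, 36, 6)}
Keep only column(s) D, A, B (3 duplicate(s) eliminated): {(36, 25, s), (36, 25, x), (36, 25, y)}

{(36, 25, s), (36, 25, x), (36, 25, y)}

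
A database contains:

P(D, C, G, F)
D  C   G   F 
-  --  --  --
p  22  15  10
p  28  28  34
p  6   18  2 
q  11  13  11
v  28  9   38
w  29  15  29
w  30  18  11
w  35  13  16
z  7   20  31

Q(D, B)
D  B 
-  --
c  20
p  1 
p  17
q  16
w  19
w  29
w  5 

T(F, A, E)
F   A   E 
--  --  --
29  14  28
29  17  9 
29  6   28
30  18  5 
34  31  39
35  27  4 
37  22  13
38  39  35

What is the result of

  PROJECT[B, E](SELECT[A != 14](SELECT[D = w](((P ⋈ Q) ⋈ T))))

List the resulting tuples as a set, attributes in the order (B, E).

Joining P and Q on D yields {(p, 22, 15, 10, 1), (p, 22, 15, 10, 17), (p, 28, 28, 34, 1), (p, 28, 28, 34, 17), (p, 6, 18, 2, 1), (p, 6, 18, 2, 17), (q, 11, 13, 11, 16), (w, 29, 15, 29, 19), (w, 29, 15, 29, 29), (w, 29, 15, 29, 5), (w, 30, 18, 11, 19), (w, 30, 18, 11, 29), (w, 30, 18, 11, 5), (w, 35, 13, 16, 19), (w, 35, 13, 16, 29), (w, 35, 13, 16, 5)}.
Joining (P ⋈ Q) and T on F yields {(p, 28, 28, 34, 1, 31, 39), (p, 28, 28, 34, 17, 31, 39), (w, 29, 15, 29, 19, 14, 28), (w, 29, 15, 29, 19, 17, 9), (w, 29, 15, 29, 19, 6, 28), (w, 29, 15, 29, 29, 14, 28), (w, 29, 15, 29, 29, 17, 9), (w, 29, 15, 29, 29, 6, 28), (w, 29, 15, 29, 5, 14, 28), (w, 29, 15, 29, 5, 17, 9), (w, 29, 15, 29, 5, 6, 28)}.
Selection D = w: {(w, 29, 15, 29, 19, 14, 28), (w, 29, 15, 29, 19, 17, 9), (w, 29, 15, 29, 19, 6, 28), (w, 29, 15, 29, 29, 14, 28), (w, 29, 15, 29, 29, 17, 9), (w, 29, 15, 29, 29, 6, 28), (w, 29, 15, 29, 5, 14, 28), (w, 29, 15, 29, 5, 17, 9), (w, 29, 15, 29, 5, 6, 28)}
Selection A != 14: {(w, 29, 15, 29, 19, 17, 9), (w, 29, 15, 29, 19, 6, 28), (w, 29, 15, 29, 29, 17, 9), (w, 29, 15, 29, 29, 6, 28), (w, 29, 15, 29, 5, 17, 9), (w, 29, 15, 29, 5, 6, 28)}
Projecting to B, E: {(19, 28), (19, 9), (29, 28), (29, 9), (5, 28), (5, 9)}

{(19, 28), (19, 9), (29, 28), (29, 9), (5, 28), (5, 9)}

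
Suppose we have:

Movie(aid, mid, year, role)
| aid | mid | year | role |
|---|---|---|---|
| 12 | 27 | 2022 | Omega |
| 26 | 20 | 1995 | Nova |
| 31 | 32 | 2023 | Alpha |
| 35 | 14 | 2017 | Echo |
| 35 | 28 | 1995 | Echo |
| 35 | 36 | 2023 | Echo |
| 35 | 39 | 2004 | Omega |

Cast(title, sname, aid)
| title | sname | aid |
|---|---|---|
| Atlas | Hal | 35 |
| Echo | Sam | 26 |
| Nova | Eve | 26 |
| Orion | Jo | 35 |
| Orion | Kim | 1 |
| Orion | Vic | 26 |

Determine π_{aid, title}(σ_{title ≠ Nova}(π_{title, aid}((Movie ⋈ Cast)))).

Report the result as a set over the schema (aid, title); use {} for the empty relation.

{(26, Echo), (26, Orion), (35, Atlas), (35, Orion)}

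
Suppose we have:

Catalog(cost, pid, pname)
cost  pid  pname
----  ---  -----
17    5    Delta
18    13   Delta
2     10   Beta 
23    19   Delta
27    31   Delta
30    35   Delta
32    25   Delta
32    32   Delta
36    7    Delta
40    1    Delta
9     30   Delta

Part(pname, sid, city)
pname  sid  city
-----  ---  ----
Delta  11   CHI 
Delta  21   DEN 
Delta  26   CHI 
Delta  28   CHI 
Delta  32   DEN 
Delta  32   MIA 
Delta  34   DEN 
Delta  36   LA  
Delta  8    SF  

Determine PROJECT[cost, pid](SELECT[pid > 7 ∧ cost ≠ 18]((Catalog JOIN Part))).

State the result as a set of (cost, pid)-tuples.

{(23, 19), (27, 31), (30, 35), (32, 25), (32, 32), (9, 30)}

Joining Catalog and Part on pname yields {(17, 5, Delta, 11, CHI), (17, 5, Delta, 21, DEN), (17, 5, Delta, 26, CHI), (17, 5, Delta, 28, CHI), (17, 5, Delta, 32, DEN), (17, 5, Delta, 32, MIA), (17, 5, Delta, 34, DEN), (17, 5, Delta, 36, LA), (17, 5, Delta, 8, SF), (18, 13, Delta, 11, CHI), (18, 13, Delta, 21, DEN), (18, 13, Delta, 26, CHI), (18, 13, Delta, 28, CHI), (18, 13, Delta, 32, DEN), (18, 13, Delta, 32, MIA), (18, 13, Delta, 34, DEN), (18, 13, Delta, 36, LA), (18, 13, Delta, 8, SF), (23, 19, Delta, 11, CHI), (23, 19, Delta, 21, DEN), (23, 19, Delta, 26, CHI), (23, 19, Delta, 28, CHI), (23, 19, Delta, 32, DEN), (23, 19, Delta, 32, MIA), (23, 19, Delta, 34, DEN), (23, 19, Delta, 36, LA), (23, 19, Delta, 8, SF), (27, 31, Delta, 11, CHI), (27, 31, Delta, 21, DEN), (27, 31, Delta, 26, CHI), (27, 31, Delta, 28, CHI), (27, 31, Delta, 32, DEN), (27, 31, Delta, 32, MIA), (27, 31, Delta, 34, DEN), (27, 31, Delta, 36, LA), (27, 31, Delta, 8, SF), (30, 35, Delta, 11, CHI), (30, 35, Delta, 21, DEN), (30, 35, Delta, 26, CHI), (30, 35, Delta, 28, CHI), (30, 35, Delta, 32, DEN), (30, 35, Delta, 32, MIA), (30, 35, Delta, 34, DEN), (30, 35, Delta, 36, LA), (30, 35, Delta, 8, SF), (32, 25, Delta, 11, CHI), (32, 25, Delta, 21, DEN), (32, 25, Delta, 26, CHI), (32, 25, Delta, 28, CHI), (32, 25, Delta, 32, DEN), (32, 25, Delta, 32, MIA), (32, 25, Delta, 34, DEN), (32, 25, Delta, 36, LA), (32, 25, Delta, 8, SF), (32, 32, Delta, 11, CHI), (32, 32, Delta, 21, DEN), (32, 32, Delta, 26, CHI), (32, 32, Delta, 28, CHI), (32, 32, Delta, 32, DEN), (32, 32, Delta, 32, MIA), (32, 32, Delta, 34, DEN), (32, 32, Delta, 36, LA), (32, 32, Delta, 8, SF), (36, 7, Delta, 11, CHI), (36, 7, Delta, 21, DEN), (36, 7, Delta, 26, CHI), (36, 7, Delta, 28, CHI), (36, 7, Delta, 32, DEN), (36, 7, Delta, 32, MIA), (36, 7, Delta, 34, DEN), (36, 7, Delta, 36, LA), (36, 7, Delta, 8, SF), (40, 1, Delta, 11, CHI), (40, 1, Delta, 21, DEN), (40, 1, Delta, 26, CHI), (40, 1, Delta, 28, CHI), (40, 1, Delta, 32, DEN), (40, 1, Delta, 32, MIA), (40, 1, Delta, 34, DEN), (40, 1, Delta, 36, LA), (40, 1, Delta, 8, SF), (9, 30, Delta, 11, CHI), (9, 30, Delta, 21, DEN), (9, 30, Delta, 26, CHI), (9, 30, Delta, 28, CHI), (9, 30, Delta, 32, DEN), (9, 30, Delta, 32, MIA), (9, 30, Delta, 34, DEN), (9, 30, Delta, 36, LA), (9, 30, Delta, 8, SF)}.
σ[pid > 7 ∧ cost ≠ 18]: keep tuples satisfying pid > 7 ∧ cost ≠ 18 → {(23, 19, Delta, 11, CHI), (23, 19, Delta, 21, DEN), (23, 19, Delta, 26, CHI), (23, 19, Delta, 28, CHI), (23, 19, Delta, 32, DEN), (23, 19, Delta, 32, MIA), (23, 19, Delta, 34, DEN), (23, 19, Delta, 36, LA), (23, 19, Delta, 8, SF), (27, 31, Delta, 11, CHI), (27, 31, Delta, 21, DEN), (27, 31, Delta, 26, CHI), (27, 31, Delta, 28, CHI), (27, 31, Delta, 32, DEN), (27, 31, Delta, 32, MIA), (27, 31, Delta, 34, DEN), (27, 31, Delta, 36, LA), (27, 31, Delta, 8, SF), (30, 35, Delta, 11, CHI), (30, 35, Delta, 21, DEN), (30, 35, Delta, 26, CHI), (30, 35, Delta, 28, CHI), (30, 35, Delta, 32, DEN), (30, 35, Delta, 32, MIA), (30, 35, Delta, 34, DEN), (30, 35, Delta, 36, LA), (30, 35, Delta, 8, SF), (32, 25, Delta, 11, CHI), (32, 25, Delta, 21, DEN), (32, 25, Delta, 26, CHI), (32, 25, Delta, 28, CHI), (32, 25, Delta, 32, DEN), (32, 25, Delta, 32, MIA), (32, 25, Delta, 34, DEN), (32, 25, Delta, 36, LA), (32, 25, Delta, 8, SF), (32, 32, Delta, 11, CHI), (32, 32, Delta, 21, DEN), (32, 32, Delta, 26, CHI), (32, 32, Delta, 28, CHI), (32, 32, Delta, 32, DEN), (32, 32, Delta, 32, MIA), (32, 32, Delta, 34, DEN), (32, 32, Delta, 36, LA), (32, 32, Delta, 8, SF), (9, 30, Delta, 11, CHI), (9, 30, Delta, 21, DEN), (9, 30, Delta, 26, CHI), (9, 30, Delta, 28, CHI), (9, 30, Delta, 32, DEN), (9, 30, Delta, 32, MIA), (9, 30, Delta, 34, DEN), (9, 30, Delta, 36, LA), (9, 30, Delta, 8, SF)}
π[cost, pid]: project onto (cost, pid) (48 duplicate(s) eliminated) → {(23, 19), (27, 31), (30, 35), (32, 25), (32, 32), (9, 30)}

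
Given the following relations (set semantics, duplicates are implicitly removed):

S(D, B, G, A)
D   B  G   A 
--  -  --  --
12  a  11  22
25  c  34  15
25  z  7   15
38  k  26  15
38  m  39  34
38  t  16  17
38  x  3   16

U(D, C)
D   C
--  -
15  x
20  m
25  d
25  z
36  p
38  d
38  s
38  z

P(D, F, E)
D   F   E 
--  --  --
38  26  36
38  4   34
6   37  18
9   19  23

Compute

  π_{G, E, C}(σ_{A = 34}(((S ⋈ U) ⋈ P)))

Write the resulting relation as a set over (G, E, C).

Joining S and U on D yields {(25, c, 34, 15, d), (25, c, 34, 15, z), (25, z, 7, 15, d), (25, z, 7, 15, z), (38, k, 26, 15, d), (38, k, 26, 15, s), (38, k, 26, 15, z), (38, m, 39, 34, d), (38, m, 39, 34, s), (38, m, 39, 34, z), (38, t, 16, 17, d), (38, t, 16, 17, s), (38, t, 16, 17, z), (38, x, 3, 16, d), (38, x, 3, 16, s), (38, x, 3, 16, z)}.
Joining (S ⋈ U) and P on D yields {(38, k, 26, 15, d, 26, 36), (38, k, 26, 15, d, 4, 34), (38, k, 26, 15, s, 26, 36), (38, k, 26, 15, s, 4, 34), (38, k, 26, 15, z, 26, 36), (38, k, 26, 15, z, 4, 34), (38, m, 39, 34, d, 26, 36), (38, m, 39, 34, d, 4, 34), (38, m, 39, 34, s, 26, 36), (38, m, 39, 34, s, 4, 34), (38, m, 39, 34, z, 26, 36), (38, m, 39, 34, z, 4, 34), (38, t, 16, 17, d, 26, 36), (38, t, 16, 17, d, 4, 34), (38, t, 16, 17, s, 26, 36), (38, t, 16, 17, s, 4, 34), (38, t, 16, 17, z, 26, 36), (38, t, 16, 17, z, 4, 34), (38, x, 3, 16, d, 26, 36), (38, x, 3, 16, d, 4, 34), (38, x, 3, 16, s, 26, 36), (38, x, 3, 16, s, 4, 34), (38, x, 3, 16, z, 26, 36), (38, x, 3, 16, z, 4, 34)}.
Apply σ_{A = 34}; surviving tuples: {(38, m, 39, 34, d, 26, 36), (38, m, 39, 34, d, 4, 34), (38, m, 39, 34, s, 26, 36), (38, m, 39, 34, s, 4, 34), (38, m, 39, 34, z, 26, 36), (38, m, 39, 34, z, 4, 34)}
π[G, E, C]: project onto (G, E, C) → {(39, 34, d), (39, 34, s), (39, 34, z), (39, 36, d), (39, 36, s), (39, 36, z)}

{(39, 34, d), (39, 34, s), (39, 34, z), (39, 36, d), (39, 36, s), (39, 36, z)}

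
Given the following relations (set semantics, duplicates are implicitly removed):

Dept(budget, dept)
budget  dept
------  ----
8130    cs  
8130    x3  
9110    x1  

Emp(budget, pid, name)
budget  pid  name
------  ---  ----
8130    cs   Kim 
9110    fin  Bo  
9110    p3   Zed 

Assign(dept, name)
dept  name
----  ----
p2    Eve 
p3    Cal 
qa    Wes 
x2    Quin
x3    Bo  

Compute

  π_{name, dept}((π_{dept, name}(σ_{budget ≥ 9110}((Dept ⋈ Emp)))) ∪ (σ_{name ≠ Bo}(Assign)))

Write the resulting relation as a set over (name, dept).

{(Bo, x1), (Cal, p3), (Eve, p2), (Quin, x2), (Wes, qa), (Zed, x1)}

Dept ⋈ Emp (natural join on budget): {(8130, cs, cs, Kim), (8130, x3, cs, Kim), (9110, x1, fin, Bo), (9110, x1, p3, Zed)}
σ[budget ≥ 9110]: keep tuples satisfying budget ≥ 9110 → {(9110, x1, fin, Bo), (9110, x1, p3, Zed)}
π_{dept, name} gives {(x1, Bo), (x1, Zed)}.
σ[name ≠ Bo]: keep tuples satisfying name ≠ Bo → {(p2, Eve), (p3, Cal), (qa, Wes), (x2, Quin)}
Taking the union: {(p2, Eve), (p3, Cal), (qa, Wes), (x1, Bo), (x1, Zed), (x2, Quin)}
π_{name, dept} gives {(Bo, x1), (Cal, p3), (Eve, p2), (Quin, x2), (Wes, qa), (Zed, x1)}.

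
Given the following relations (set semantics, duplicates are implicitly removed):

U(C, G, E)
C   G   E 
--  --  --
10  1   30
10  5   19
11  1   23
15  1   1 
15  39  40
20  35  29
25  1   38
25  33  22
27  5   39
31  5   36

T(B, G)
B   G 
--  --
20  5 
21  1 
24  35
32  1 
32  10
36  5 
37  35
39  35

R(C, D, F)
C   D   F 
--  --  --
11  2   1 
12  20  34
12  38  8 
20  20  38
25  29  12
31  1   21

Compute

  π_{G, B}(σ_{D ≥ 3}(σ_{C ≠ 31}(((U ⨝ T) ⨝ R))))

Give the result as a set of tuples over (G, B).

Joining U and T on G yields {(10, 1, 30, 21), (10, 1, 30, 32), (10, 5, 19, 20), (10, 5, 19, 36), (11, 1, 23, 21), (11, 1, 23, 32), (15, 1, 1, 21), (15, 1, 1, 32), (20, 35, 29, 24), (20, 35, 29, 37), (20, 35, 29, 39), (25, 1, 38, 21), (25, 1, 38, 32), (27, 5, 39, 20), (27, 5, 39, 36), (31, 5, 36, 20), (31, 5, 36, 36)}.
Joining (U ⨝ T) and R on C yields {(11, 1, 23, 21, 2, 1), (11, 1, 23, 32, 2, 1), (20, 35, 29, 24, 20, 38), (20, 35, 29, 37, 20, 38), (20, 35, 29, 39, 20, 38), (25, 1, 38, 21, 29, 12), (25, 1, 38, 32, 29, 12), (31, 5, 36, 20, 1, 21), (31, 5, 36, 36, 1, 21)}.
Filtering on C ≠ 31 leaves {(11, 1, 23, 21, 2, 1), (11, 1, 23, 32, 2, 1), (20, 35, 29, 24, 20, 38), (20, 35, 29, 37, 20, 38), (20, 35, 29, 39, 20, 38), (25, 1, 38, 21, 29, 12), (25, 1, 38, 32, 29, 12)}.
Filtering on D ≥ 3 leaves {(20, 35, 29, 24, 20, 38), (20, 35, 29, 37, 20, 38), (20, 35, 29, 39, 20, 38), (25, 1, 38, 21, 29, 12), (25, 1, 38, 32, 29, 12)}.
Projecting to G, B: {(1, 21), (1, 32), (35, 24), (35, 37), (35, 39)}

{(1, 21), (1, 32), (35, 24), (35, 37), (35, 39)}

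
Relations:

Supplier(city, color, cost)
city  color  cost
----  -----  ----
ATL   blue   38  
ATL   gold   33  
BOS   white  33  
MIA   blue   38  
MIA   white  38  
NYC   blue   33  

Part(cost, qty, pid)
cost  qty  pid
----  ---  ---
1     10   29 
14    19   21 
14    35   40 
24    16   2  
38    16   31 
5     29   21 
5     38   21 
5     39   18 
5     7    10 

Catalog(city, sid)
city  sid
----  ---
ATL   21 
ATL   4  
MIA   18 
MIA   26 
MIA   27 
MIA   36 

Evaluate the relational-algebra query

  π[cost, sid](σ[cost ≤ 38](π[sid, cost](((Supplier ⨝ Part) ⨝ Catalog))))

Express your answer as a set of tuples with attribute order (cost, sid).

{(38, 18), (38, 21), (38, 26), (38, 27), (38, 36), (38, 4)}

Natural join on cost: {(ATL, blue, 38, 16, 31), (MIA, blue, 38, 16, 31), (MIA, white, 38, 16, 31)}
Natural join on city: {(ATL, blue, 38, 16, 31, 21), (ATL, blue, 38, 16, 31, 4), (MIA, blue, 38, 16, 31, 18), (MIA, blue, 38, 16, 31, 26), (MIA, blue, 38, 16, 31, 27), (MIA, blue, 38, 16, 31, 36), (MIA, white, 38, 16, 31, 18), (MIA, white, 38, 16, 31, 26), (MIA, white, 38, 16, 31, 27), (MIA, white, 38, 16, 31, 36)}
Projecting to sid, cost (4 duplicate(s) eliminated): {(18, 38), (21, 38), (26, 38), (27, 38), (36, 38), (4, 38)}
σ[cost ≤ 38]: keep tuples satisfying cost ≤ 38 → {(18, 38), (21, 38), (26, 38), (27, 38), (36, 38), (4, 38)}
Projecting to cost, sid: {(38, 18), (38, 21), (38, 26), (38, 27), (38, 36), (38, 4)}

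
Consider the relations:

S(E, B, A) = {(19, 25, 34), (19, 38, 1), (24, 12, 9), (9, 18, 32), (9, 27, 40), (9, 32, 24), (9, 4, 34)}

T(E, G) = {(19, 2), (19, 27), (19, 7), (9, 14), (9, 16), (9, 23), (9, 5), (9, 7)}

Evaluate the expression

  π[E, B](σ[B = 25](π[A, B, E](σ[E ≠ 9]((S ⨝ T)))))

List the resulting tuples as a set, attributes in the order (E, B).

{(19, 25)}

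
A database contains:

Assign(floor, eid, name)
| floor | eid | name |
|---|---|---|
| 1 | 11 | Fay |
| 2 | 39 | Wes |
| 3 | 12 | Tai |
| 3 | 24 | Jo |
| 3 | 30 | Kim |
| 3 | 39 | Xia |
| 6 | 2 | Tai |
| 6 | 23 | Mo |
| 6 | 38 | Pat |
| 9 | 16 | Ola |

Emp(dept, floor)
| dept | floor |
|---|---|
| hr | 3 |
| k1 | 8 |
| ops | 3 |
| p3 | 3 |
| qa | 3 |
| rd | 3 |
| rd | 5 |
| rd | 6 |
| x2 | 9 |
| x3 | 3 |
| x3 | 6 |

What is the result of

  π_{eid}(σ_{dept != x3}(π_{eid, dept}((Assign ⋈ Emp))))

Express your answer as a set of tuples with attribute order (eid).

{12, 16, 2, 23, 24, 30, 38, 39}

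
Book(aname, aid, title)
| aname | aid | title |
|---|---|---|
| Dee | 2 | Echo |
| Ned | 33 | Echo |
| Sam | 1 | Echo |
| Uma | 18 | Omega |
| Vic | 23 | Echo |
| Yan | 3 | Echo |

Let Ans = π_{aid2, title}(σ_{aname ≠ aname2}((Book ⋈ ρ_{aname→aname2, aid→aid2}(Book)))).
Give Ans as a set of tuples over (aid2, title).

{(1, Echo), (2, Echo), (23, Echo), (3, Echo), (33, Echo)}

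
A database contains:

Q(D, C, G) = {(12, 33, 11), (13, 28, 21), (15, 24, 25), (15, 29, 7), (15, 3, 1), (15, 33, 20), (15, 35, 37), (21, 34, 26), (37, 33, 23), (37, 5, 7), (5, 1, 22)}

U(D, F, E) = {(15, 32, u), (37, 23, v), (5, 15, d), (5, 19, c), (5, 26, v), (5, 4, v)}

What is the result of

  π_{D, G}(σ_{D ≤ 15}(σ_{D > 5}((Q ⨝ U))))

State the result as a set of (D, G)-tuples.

Q ⋈ U (natural join on D): {(15, 24, 25, 32, u), (15, 29, 7, 32, u), (15, 3, 1, 32, u), (15, 33, 20, 32, u), (15, 35, 37, 32, u), (37, 33, 23, 23, v), (37, 5, 7, 23, v), (5, 1, 22, 15, d), (5, 1, 22, 19, c), (5, 1, 22, 26, v), (5, 1, 22, 4, v)}
σ[D > 5]: keep tuples satisfying D > 5 → {(15, 24, 25, 32, u), (15, 29, 7, 32, u), (15, 3, 1, 32, u), (15, 33, 20, 32, u), (15, 35, 37, 32, u), (37, 33, 23, 23, v), (37, 5, 7, 23, v)}
σ[D ≤ 15]: keep tuples satisfying D ≤ 15 → {(15, 24, 25, 32, u), (15, 29, 7, 32, u), (15, 3, 1, 32, u), (15, 33, 20, 32, u), (15, 35, 37, 32, u)}
π[D, G]: project onto (D, G) → {(15, 1), (15, 20), (15, 25), (15, 37), (15, 7)}

{(15, 1), (15, 20), (15, 25), (15, 37), (15, 7)}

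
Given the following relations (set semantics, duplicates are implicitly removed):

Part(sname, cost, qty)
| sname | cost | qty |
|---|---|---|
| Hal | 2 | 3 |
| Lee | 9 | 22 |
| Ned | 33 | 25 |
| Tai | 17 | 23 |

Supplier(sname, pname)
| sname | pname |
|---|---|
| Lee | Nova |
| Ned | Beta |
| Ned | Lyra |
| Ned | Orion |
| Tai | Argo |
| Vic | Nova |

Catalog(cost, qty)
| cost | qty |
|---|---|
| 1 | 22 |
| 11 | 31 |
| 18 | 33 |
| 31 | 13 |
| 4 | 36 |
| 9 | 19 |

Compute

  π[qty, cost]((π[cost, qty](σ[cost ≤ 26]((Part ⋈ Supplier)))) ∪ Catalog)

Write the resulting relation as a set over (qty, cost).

Joining Part and Supplier on sname yields {(Lee, 9, 22, Nova), (Ned, 33, 25, Beta), (Ned, 33, 25, Lyra), (Ned, 33, 25, Orion), (Tai, 17, 23, Argo)}.
Apply σ_{cost ≤ 26}; surviving tuples: {(Lee, 9, 22, Nova), (Tai, 17, 23, Argo)}
Projecting to cost, qty: {(17, 23), (9, 22)}
Union: {(17, 23), (9, 22)} with {(1, 22), (11, 31), (18, 33), (31, 13), (4, 36), (9, 19)} → {(1, 22), (11, 31), (17, 23), (18, 33), (31, 13), (4, 36), (9, 19), (9, 22)}
Projecting to qty, cost: {(13, 31), (19, 9), (22, 1), (22, 9), (23, 17), (31, 11), (33, 18), (36, 4)}

{(13, 31), (19, 9), (22, 1), (22, 9), (23, 17), (31, 11), (33, 18), (36, 4)}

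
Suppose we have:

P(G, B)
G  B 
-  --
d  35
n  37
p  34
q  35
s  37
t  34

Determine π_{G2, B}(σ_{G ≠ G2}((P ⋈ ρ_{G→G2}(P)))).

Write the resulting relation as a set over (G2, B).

{(d, 35), (n, 37), (p, 34), (q, 35), (s, 37), (t, 34)}

ρ[G→G2]: schema becomes (G2, B); tuples unchanged.
Joining P and ρ_{G→G2}(P) on B yields {(d, 35, d), (d, 35, q), (n, 37, n), (n, 37, s), (p, 34, p), (p, 34, t), (q, 35, d), (q, 35, q), (s, 37, n), (s, 37, s), (t, 34, p), (t, 34, t)}.
Filtering on G ≠ G2 leaves {(d, 35, q), (n, 37, s), (p, 34, t), (q, 35, d), (s, 37, n), (t, 34, p)}.
Keep only column(s) G2, B: {(d, 35), (n, 37), (p, 34), (q, 35), (s, 37), (t, 34)}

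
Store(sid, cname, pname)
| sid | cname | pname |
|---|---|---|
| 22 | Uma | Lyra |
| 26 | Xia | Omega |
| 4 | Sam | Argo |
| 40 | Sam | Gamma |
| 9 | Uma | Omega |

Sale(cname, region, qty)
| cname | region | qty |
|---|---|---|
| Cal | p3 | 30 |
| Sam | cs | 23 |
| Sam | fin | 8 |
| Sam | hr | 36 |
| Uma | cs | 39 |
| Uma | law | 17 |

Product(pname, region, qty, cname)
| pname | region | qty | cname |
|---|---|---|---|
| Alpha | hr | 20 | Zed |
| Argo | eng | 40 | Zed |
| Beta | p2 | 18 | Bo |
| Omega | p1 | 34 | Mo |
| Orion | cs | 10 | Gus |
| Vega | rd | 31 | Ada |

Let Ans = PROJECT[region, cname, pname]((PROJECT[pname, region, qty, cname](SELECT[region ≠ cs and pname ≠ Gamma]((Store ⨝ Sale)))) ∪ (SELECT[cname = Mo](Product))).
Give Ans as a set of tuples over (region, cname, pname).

{(fin, Sam, Argo), (hr, Sam, Argo), (law, Uma, Lyra), (law, Uma, Omega), (p1, Mo, Omega)}

Natural join on cname: {(22, Uma, Lyra, cs, 39), (22, Uma, Lyra, law, 17), (4, Sam, Argo, cs, 23), (4, Sam, Argo, fin, 8), (4, Sam, Argo, hr, 36), (40, Sam, Gamma, cs, 23), (40, Sam, Gamma, fin, 8), (40, Sam, Gamma, hr, 36), (9, Uma, Omega, cs, 39), (9, Uma, Omega, law, 17)}
Filtering on region ≠ cs and pname ≠ Gamma leaves {(22, Uma, Lyra, law, 17), (4, Sam, Argo, fin, 8), (4, Sam, Argo, hr, 36), (9, Uma, Omega, law, 17)}.
π[pname, region, qty, cname]: project onto (pname, region, qty, cname) → {(Argo, fin, 8, Sam), (Argo, hr, 36, Sam), (Lyra, law, 17, Uma), (Omega, law, 17, Uma)}
Filtering on cname = Mo leaves {(Omega, p1, 34, Mo)}.
Union: {(Argo, fin, 8, Sam), (Argo, hr, 36, Sam), (Lyra, law, 17, Uma), (Omega, law, 17, Uma)} with {(Omega, p1, 34, Mo)} → {(Argo, fin, 8, Sam), (Argo, hr, 36, Sam), (Lyra, law, 17, Uma), (Omega, law, 17, Uma), (Omega, p1, 34, Mo)}
π[region, cname, pname]: project onto (region, cname, pname) → {(fin, Sam, Argo), (hr, Sam, Argo), (law, Uma, Lyra), (law, Uma, Omega), (p1, Mo, Omega)}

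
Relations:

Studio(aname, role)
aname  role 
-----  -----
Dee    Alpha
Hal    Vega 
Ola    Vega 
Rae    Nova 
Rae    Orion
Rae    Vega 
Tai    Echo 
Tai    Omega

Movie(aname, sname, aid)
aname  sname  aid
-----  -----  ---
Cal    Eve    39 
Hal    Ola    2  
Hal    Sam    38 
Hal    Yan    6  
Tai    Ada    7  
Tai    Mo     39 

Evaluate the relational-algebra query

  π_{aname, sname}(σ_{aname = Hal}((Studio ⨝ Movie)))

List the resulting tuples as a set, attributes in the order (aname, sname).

Natural join on aname: {(Hal, Vega, Ola, 2), (Hal, Vega, Sam, 38), (Hal, Vega, Yan, 6), (Tai, Echo, Ada, 7), (Tai, Echo, Mo, 39), (Tai, Omega, Ada, 7), (Tai, Omega, Mo, 39)}
Filtering on aname = Hal leaves {(Hal, Vega, Ola, 2), (Hal, Vega, Sam, 38), (Hal, Vega, Yan, 6)}.
Keep only column(s) aname, sname: {(Hal, Ola), (Hal, Sam), (Hal, Yan)}

{(Hal, Ola), (Hal, Sam), (Hal, Yan)}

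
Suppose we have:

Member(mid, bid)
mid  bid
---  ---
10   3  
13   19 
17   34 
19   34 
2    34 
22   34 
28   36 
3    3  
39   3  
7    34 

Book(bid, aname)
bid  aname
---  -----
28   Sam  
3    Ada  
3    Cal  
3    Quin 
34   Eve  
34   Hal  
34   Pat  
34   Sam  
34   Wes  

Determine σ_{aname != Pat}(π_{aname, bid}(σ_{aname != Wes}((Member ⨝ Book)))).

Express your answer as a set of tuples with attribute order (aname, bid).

Member ⋈ Book (natural join on bid): {(10, 3, Ada), (10, 3, Cal), (10, 3, Quin), (17, 34, Eve), (17, 34, Hal), (17, 34, Pat), (17, 34, Sam), (17, 34, Wes), (19, 34, Eve), (19, 34, Hal), (19, 34, Pat), (19, 34, Sam), (19, 34, Wes), (2, 34, Eve), (2, 34, Hal), (2, 34, Pat), (2, 34, Sam), (2, 34, Wes), (22, 34, Eve), (22, 34, Hal), (22, 34, Pat), (22, 34, Sam), (22, 34, Wes), (3, 3, Ada), (3, 3, Cal), (3, 3, Quin), (39, 3, Ada), (39, 3, Cal), (39, 3, Quin), (7, 34, Eve), (7, 34, Hal), (7, 34, Pat), (7, 34, Sam), (7, 34, Wes)}
Filtering on aname != Wes leaves {(10, 3, Ada), (10, 3, Cal), (10, 3, Quin), (17, 34, Eve), (17, 34, Hal), (17, 34, Pat), (17, 34, Sam), (19, 34, Eve), (19, 34, Hal), (19, 34, Pat), (19, 34, Sam), (2, 34, Eve), (2, 34, Hal), (2, 34, Pat), (2, 34, Sam), (22, 34, Eve), (22, 34, Hal), (22, 34, Pat), (22, 34, Sam), (3, 3, Ada), (3, 3, Cal), (3, 3, Quin), (39, 3, Ada), (39, 3, Cal), (39, 3, Quin), (7, 34, Eve), (7, 34, Hal), (7, 34, Pat), (7, 34, Sam)}.
Keep only column(s) aname, bid (22 duplicate(s) eliminated): {(Ada, 3), (Cal, 3), (Eve, 34), (Hal, 34), (Pat, 34), (Quin, 3), (Sam, 34)}
Filtering on aname != Pat leaves {(Ada, 3), (Cal, 3), (Eve, 34), (Hal, 34), (Quin, 3), (Sam, 34)}.

{(Ada, 3), (Cal, 3), (Eve, 34), (Hal, 34), (Quin, 3), (Sam, 34)}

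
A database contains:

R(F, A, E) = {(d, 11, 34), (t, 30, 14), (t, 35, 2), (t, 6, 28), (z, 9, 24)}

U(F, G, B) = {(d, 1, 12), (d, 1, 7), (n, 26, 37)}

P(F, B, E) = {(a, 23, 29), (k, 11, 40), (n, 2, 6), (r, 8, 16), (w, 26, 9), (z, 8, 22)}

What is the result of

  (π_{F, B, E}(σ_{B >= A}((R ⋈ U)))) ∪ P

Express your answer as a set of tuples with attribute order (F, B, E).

{(a, 23, 29), (d, 12, 34), (k, 11, 40), (n, 2, 6), (r, 8, 16), (w, 26, 9), (z, 8, 22)}

Joining R and U on F yields {(d, 11, 34, 1, 12), (d, 11, 34, 1, 7)}.
Filtering on B >= A leaves {(d, 11, 34, 1, 12)}.
Keep only column(s) F, B, E: {(d, 12, 34)}
Set union of the two operands is {(a, 23, 29), (d, 12, 34), (k, 11, 40), (n, 2, 6), (r, 8, 16), (w, 26, 9), (z, 8, 22)}.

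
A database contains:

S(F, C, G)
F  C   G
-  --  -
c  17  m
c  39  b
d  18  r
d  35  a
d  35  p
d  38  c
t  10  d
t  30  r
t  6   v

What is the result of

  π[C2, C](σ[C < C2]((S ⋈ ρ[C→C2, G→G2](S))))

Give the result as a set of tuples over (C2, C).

ρ[C→C2, G→G2]: schema becomes (F, C2, G2); tuples unchanged.
Joining S and ρ[C→C2, G→G2](S) on F yields {(c, 17, m, 17, m), (c, 17, m, 39, b), (c, 39, b, 17, m), (c, 39, b, 39, b), (d, 18, r, 18, r), (d, 18, r, 35, a), (d, 18, r, 35, p), (d, 18, r, 38, c), (d, 35, a, 18, r), (d, 35, a, 35, a), (d, 35, a, 35, p), (d, 35, a, 38, c), (d, 35, p, 18, r), (d, 35, p, 35, a), (d, 35, p, 35, p), (d, 35, p, 38, c), (d, 38, c, 18, r), (d, 38, c, 35, a), (d, 38, c, 35, p), (d, 38, c, 38, c), (t, 10, d, 10, d), (t, 10, d, 30, r), (t, 10, d, 6, v), (t, 30, r, 10, d), (t, 30, r, 30, r), (t, 30, r, 6, v), (t, 6, v, 10, d), (t, 6, v, 30, r), (t, 6, v, 6, v)}.
Filtering on C < C2 leaves {(c, 17, m, 39, b), (d, 18, r, 35, a), (d, 18, r, 35, p), (d, 18, r, 38, c), (d, 35, a, 38, c), (d, 35, p, 38, c), (t, 10, d, 30, r), (t, 6, v, 10, d), (t, 6, v, 30, r)}.
π[C2, C]: project onto (C2, C) (2 duplicate(s) eliminated) → {(10, 6), (30, 10), (30, 6), (35, 18), (38, 18), (38, 35), (39, 17)}

{(10, 6), (30, 10), (30, 6), (35, 18), (38, 18), (38, 35), (39, 17)}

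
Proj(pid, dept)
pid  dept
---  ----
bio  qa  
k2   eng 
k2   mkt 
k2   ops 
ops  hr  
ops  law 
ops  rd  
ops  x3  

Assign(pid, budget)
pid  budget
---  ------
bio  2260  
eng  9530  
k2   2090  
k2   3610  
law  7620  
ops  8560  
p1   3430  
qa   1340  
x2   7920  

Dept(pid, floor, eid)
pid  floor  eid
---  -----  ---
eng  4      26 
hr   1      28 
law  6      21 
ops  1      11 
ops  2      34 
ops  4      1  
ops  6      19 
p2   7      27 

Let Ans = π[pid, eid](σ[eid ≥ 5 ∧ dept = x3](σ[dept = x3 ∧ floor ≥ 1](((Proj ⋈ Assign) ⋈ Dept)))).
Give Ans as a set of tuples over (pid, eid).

{(ops, 11), (ops, 19), (ops, 34)}

Joining Proj and Assign on pid yields {(bio, qa, 2260), (k2, eng, 2090), (k2, eng, 3610), (k2, mkt, 2090), (k2, mkt, 3610), (k2, ops, 2090), (k2, ops, 3610), (ops, hr, 8560), (ops, law, 8560), (ops, rd, 8560), (ops, x3, 8560)}.
Joining (Proj ⋈ Assign) and Dept on pid yields {(ops, hr, 8560, 1, 11), (ops, hr, 8560, 2, 34), (ops, hr, 8560, 4, 1), (ops, hr, 8560, 6, 19), (ops, law, 8560, 1, 11), (ops, law, 8560, 2, 34), (ops, law, 8560, 4, 1), (ops, law, 8560, 6, 19), (ops, rd, 8560, 1, 11), (ops, rd, 8560, 2, 34), (ops, rd, 8560, 4, 1), (ops, rd, 8560, 6, 19), (ops, x3, 8560, 1, 11), (ops, x3, 8560, 2, 34), (ops, x3, 8560, 4, 1), (ops, x3, 8560, 6, 19)}.
Selection dept = x3 ∧ floor ≥ 1: {(ops, x3, 8560, 1, 11), (ops, x3, 8560, 2, 34), (ops, x3, 8560, 4, 1), (ops, x3, 8560, 6, 19)}
Selection eid ≥ 5 ∧ dept = x3: {(ops, x3, 8560, 1, 11), (ops, x3, 8560, 2, 34), (ops, x3, 8560, 6, 19)}
π_{pid, eid} gives {(ops, 11), (ops, 19), (ops, 34)}.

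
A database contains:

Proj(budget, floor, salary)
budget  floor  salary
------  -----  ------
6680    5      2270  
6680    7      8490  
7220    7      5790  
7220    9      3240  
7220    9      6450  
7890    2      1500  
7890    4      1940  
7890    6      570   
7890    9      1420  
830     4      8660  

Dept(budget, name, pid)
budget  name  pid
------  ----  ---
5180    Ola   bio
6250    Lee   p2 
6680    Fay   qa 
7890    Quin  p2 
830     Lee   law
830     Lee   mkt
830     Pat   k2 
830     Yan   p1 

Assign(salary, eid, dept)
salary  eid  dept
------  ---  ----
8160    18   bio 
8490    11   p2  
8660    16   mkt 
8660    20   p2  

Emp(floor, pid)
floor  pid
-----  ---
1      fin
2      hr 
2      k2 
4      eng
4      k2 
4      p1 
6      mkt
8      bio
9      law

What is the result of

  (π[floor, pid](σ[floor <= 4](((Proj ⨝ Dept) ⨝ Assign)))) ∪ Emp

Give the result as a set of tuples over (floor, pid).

Joining Proj and Dept on budget yields {(6680, 5, 2270, Fay, qa), (6680, 7, 8490, Fay, qa), (7890, 2, 1500, Quin, p2), (7890, 4, 1940, Quin, p2), (7890, 6, 570, Quin, p2), (7890, 9, 1420, Quin, p2), (830, 4, 8660, Lee, law), (830, 4, 8660, Lee, mkt), (830, 4, 8660, Pat, k2), (830, 4, 8660, Yan, p1)}.
Joining (Proj ⨝ Dept) and Assign on salary yields {(6680, 7, 8490, Fay, qa, 11, p2), (830, 4, 8660, Lee, law, 16, mkt), (830, 4, 8660, Lee, law, 20, p2), (830, 4, 8660, Lee, mkt, 16, mkt), (830, 4, 8660, Lee, mkt, 20, p2), (830, 4, 8660, Pat, k2, 16, mkt), (830, 4, 8660, Pat, k2, 20, p2), (830, 4, 8660, Yan, p1, 16, mkt), (830, 4, 8660, Yan, p1, 20, p2)}.
Apply σ_{floor <= 4}; surviving tuples: {(830, 4, 8660, Lee, law, 16, mkt), (830, 4, 8660, Lee, law, 20, p2), (830, 4, 8660, Lee, mkt, 16, mkt), (830, 4, 8660, Lee, mkt, 20, p2), (830, 4, 8660, Pat, k2, 16, mkt), (830, 4, 8660, Pat, k2, 20, p2), (830, 4, 8660, Yan, p1, 16, mkt), (830, 4, 8660, Yan, p1, 20, p2)}
π_{floor, pid} gives {(4, k2), (4, law), (4, mkt), (4, p1)} (4 duplicate(s) eliminated).
Set union of the two operands is {(1, fin), (2, hr), (2, k2), (4, eng), (4, k2), (4, law), (4, mkt), (4, p1), (6, mkt), (8, bio), (9, law)}.

{(1, fin), (2, hr), (2, k2), (4, eng), (4, k2), (4, law), (4, mkt), (4, p1), (6, mkt), (8, bio), (9, law)}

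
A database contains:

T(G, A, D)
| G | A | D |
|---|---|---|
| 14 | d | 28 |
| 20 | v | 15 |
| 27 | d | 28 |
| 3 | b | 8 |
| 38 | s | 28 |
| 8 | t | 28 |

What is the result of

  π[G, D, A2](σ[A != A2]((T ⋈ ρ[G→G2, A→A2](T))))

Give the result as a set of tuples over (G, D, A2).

ρ[G→G2, A→A2]: schema becomes (G2, A2, D); tuples unchanged.
T ⋈ ρ[G→G2, A→A2](T) (natural join on D): {(14, d, 28, 14, d), (14, d, 28, 27, d), (14, d, 28, 38, s), (14, d, 28, 8, t), (20, v, 15, 20, v), (27, d, 28, 14, d), (27, d, 28, 27, d), (27, d, 28, 38, s), (27, d, 28, 8, t), (3, b, 8, 3, b), (38, s, 28, 14, d), (38, s, 28, 27, d), (38, s, 28, 38, s), (38, s, 28, 8, t), (8, t, 28, 14, d), (8, t, 28, 27, d), (8, t, 28, 38, s), (8, t, 28, 8, t)}
σ[A != A2]: keep tuples satisfying A != A2 → {(14, d, 28, 38, s), (14, d, 28, 8, t), (27, d, 28, 38, s), (27, d, 28, 8, t), (38, s, 28, 14, d), (38, s, 28, 27, d), (38, s, 28, 8, t), (8, t, 28, 14, d), (8, t, 28, 27, d), (8, t, 28, 38, s)}
Keep only column(s) G, D, A2 (2 duplicate(s) eliminated): {(14, 28, s), (14, 28, t), (27, 28, s), (27, 28, t), (38, 28, d), (38, 28, t), (8, 28, d), (8, 28, s)}

{(14, 28, s), (14, 28, t), (27, 28, s), (27, 28, t), (38, 28, d), (38, 28, t), (8, 28, d), (8, 28, s)}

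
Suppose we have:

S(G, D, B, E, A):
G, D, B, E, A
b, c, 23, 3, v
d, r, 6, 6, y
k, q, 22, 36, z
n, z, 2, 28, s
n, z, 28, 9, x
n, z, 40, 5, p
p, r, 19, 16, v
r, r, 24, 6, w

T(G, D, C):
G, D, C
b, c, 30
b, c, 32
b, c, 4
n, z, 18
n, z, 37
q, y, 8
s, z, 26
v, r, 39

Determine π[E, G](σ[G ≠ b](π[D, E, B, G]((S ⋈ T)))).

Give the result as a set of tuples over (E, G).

S ⋈ T (natural join on G, D): {(b, c, 23, 3, v, 30), (b, c, 23, 3, v, 32), (b, c, 23, 3, v, 4), (n, z, 2, 28, s, 18), (n, z, 2, 28, s, 37), (n, z, 28, 9, x, 18), (n, z, 28, 9, x, 37), (n, z, 40, 5, p, 18), (n, z, 40, 5, p, 37)}
Keep only column(s) D, E, B, G (5 duplicate(s) eliminated): {(c, 3, 23, b), (z, 28, 2, n), (z, 5, 40, n), (z, 9, 28, n)}
Filtering on G ≠ b leaves {(z, 28, 2, n), (z, 5, 40, n), (z, 9, 28, n)}.
Keep only column(s) E, G: {(28, n), (5, n), (9, n)}

{(28, n), (5, n), (9, n)}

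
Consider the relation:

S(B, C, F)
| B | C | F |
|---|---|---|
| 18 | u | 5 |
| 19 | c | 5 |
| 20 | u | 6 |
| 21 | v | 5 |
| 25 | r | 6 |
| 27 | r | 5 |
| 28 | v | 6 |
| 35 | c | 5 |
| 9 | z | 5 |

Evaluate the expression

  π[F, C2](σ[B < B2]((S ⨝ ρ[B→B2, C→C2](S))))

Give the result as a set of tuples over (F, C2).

ρ[B→B2, C→C2]: schema becomes (B2, C2, F); tuples unchanged.
Natural join on F: {(18, u, 5, 18, u), (18, u, 5, 19, c), (18, u, 5, 21, v), (18, u, 5, 27, r), (18, u, 5, 35, c), (18, u, 5, 9, z), (19, c, 5, 18, u), (19, c, 5, 19, c), (19, c, 5, 21, v), (19, c, 5, 27, r), (19, c, 5, 35, c), (19, c, 5, 9, z), (20, u, 6, 20, u), (20, u, 6, 25, r), (20, u, 6, 28, v), (21, v, 5, 18, u), (21, v, 5, 19, c), (21, v, 5, 21, v), (21, v, 5, 27, r), (21, v, 5, 35, c), (21, v, 5, 9, z), (25, r, 6, 20, u), (25, r, 6, 25, r), (25, r, 6, 28, v), (27, r, 5, 18, u), (27, r, 5, 19, c), (27, r, 5, 21, v), (27, r, 5, 27, r), (27, r, 5, 35, c), (27, r, 5, 9, z), (28, v, 6, 20, u), (28, v, 6, 25, r), (28, v, 6, 28, v), (35, c, 5, 18, u), (35, c, 5, 19, c), (35, c, 5, 21, v), (35, c, 5, 27, r), (35, c, 5, 35, c), (35, c, 5, 9, z), (9, z, 5, 18, u), (9, z, 5, 19, c), (9, z, 5, 21, v), (9, z, 5, 27, r), (9, z, 5, 35, c), (9, z, 5, 9, z)}
Selection B < B2: {(18, u, 5, 19, c), (18, u, 5, 21, v), (18, u, 5, 27, r), (18, u, 5, 35, c), (19, c, 5, 21, v), (19, c, 5, 27, r), (19, c, 5, 35, c), (20, u, 6, 25, r), (20, u, 6, 28, v), (21, v, 5, 27, r), (21, v, 5, 35, c), (25, r, 6, 28, v), (27, r, 5, 35, c), (9, z, 5, 18, u), (9, z, 5, 19, c), (9, z, 5, 21, v), (9, z, 5, 27, r), (9, z, 5, 35, c)}
π[F, C2]: project onto (F, C2) (12 duplicate(s) eliminated) → {(5, c), (5, r), (5, u), (5, v), (6, r), (6, v)}

{(5, c), (5, r), (5, u), (5, v), (6, r), (6, v)}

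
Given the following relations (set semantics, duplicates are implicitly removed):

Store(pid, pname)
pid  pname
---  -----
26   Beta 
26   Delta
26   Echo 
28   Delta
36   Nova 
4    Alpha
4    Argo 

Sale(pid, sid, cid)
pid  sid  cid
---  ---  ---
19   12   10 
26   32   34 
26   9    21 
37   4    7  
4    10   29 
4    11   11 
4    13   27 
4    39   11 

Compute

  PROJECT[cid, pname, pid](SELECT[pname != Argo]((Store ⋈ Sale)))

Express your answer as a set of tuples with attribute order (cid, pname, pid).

{(11, Alpha, 4), (21, Beta, 26), (21, Delta, 26), (21, Echo, 26), (27, Alpha, 4), (29, Alpha, 4), (34, Beta, 26), (34, Delta, 26), (34, Echo, 26)}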